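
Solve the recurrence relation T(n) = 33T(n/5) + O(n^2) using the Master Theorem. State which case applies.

Master Theorem for T(n) = 33T(n/5) + O(n^2):

a = 33, b = 5, c = 2
log_b(a) = log_5(33) = 2.1725

Case 1: c = 2 < log_5(33) = 2.1725
T(n) = O(n^(log_5 33))

For T(n) = 33T(n/5) + O(n^2): log_5(33) = 2.1725. This is Case 1 of the Master Theorem (c < log_b(a), work dominated by leaves), giving O(n^(log_5 33)).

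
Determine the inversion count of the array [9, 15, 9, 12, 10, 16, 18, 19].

Finding inversions in [9, 15, 9, 12, 10, 16, 18, 19]:

(1, 2): arr[1]=15 > arr[2]=9
(1, 3): arr[1]=15 > arr[3]=12
(1, 4): arr[1]=15 > arr[4]=10
(3, 4): arr[3]=12 > arr[4]=10

Total inversions: 4

The array has 4 inversion(s): (1,2), (1,3), (1,4), (3,4). Each pair (i,j) satisfies i < j and arr[i] > arr[j].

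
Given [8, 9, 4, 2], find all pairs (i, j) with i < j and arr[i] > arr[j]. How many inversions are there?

Finding inversions in [8, 9, 4, 2]:

(0, 2): arr[0]=8 > arr[2]=4
(0, 3): arr[0]=8 > arr[3]=2
(1, 2): arr[1]=9 > arr[2]=4
(1, 3): arr[1]=9 > arr[3]=2
(2, 3): arr[2]=4 > arr[3]=2

Total inversions: 5

The array has 5 inversion(s): (0,2), (0,3), (1,2), (1,3), (2,3). Each pair (i,j) satisfies i < j and arr[i] > arr[j].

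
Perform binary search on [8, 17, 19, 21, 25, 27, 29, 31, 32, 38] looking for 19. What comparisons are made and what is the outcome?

Binary search for 19 in [8, 17, 19, 21, 25, 27, 29, 31, 32, 38]:

lo=0, hi=9, mid=4, arr[mid]=25 -> 25 > 19, search left half
lo=0, hi=3, mid=1, arr[mid]=17 -> 17 < 19, search right half
lo=2, hi=3, mid=2, arr[mid]=19 -> Found target at index 2!

Binary search finds 19 at index 2 after 3 comparisons. The search repeatedly halves the search space by comparing with the middle element.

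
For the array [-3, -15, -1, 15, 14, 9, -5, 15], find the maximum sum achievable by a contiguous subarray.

Using Kadane's algorithm on [-3, -15, -1, 15, 14, 9, -5, 15]:

Scanning through the array:
Position 1 (value -15): max_ending_here = -15, max_so_far = -3
Position 2 (value -1): max_ending_here = -1, max_so_far = -1
Position 3 (value 15): max_ending_here = 15, max_so_far = 15
Position 4 (value 14): max_ending_here = 29, max_so_far = 29
Position 5 (value 9): max_ending_here = 38, max_so_far = 38
Position 6 (value -5): max_ending_here = 33, max_so_far = 38
Position 7 (value 15): max_ending_here = 48, max_so_far = 48

Maximum subarray: [15, 14, 9, -5, 15]
Maximum sum: 48

The maximum subarray is [15, 14, 9, -5, 15] with sum 48. This subarray runs from index 3 to index 7.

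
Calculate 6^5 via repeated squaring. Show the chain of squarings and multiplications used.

Computing 6^5 by squaring (build up from 6^1; each line after the first costs one multiplication):

6^1 = 6
6^2 = (6^1)^2 = 6^2 = 36
6^4 = (6^2)^2 = 36^2 = 1296
6^5 = 6 * 6^4 = 6 * 1296 = 7776

Result: 7776
Multiplications needed: 3 (3 lines after 6^1)

6^5 = 7776. Using exponentiation by squaring, this requires 3 multiplications. The key idea: if the exponent is even, square the half-power; if odd, multiply by the base once.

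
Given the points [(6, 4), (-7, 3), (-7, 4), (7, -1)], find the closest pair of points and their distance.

Computing all pairwise distances among 4 points:

d((6, 4), (-7, 3)) = 13.0384
d((6, 4), (-7, 4)) = 13.0
d((6, 4), (7, -1)) = 5.099
d((-7, 3), (-7, 4)) = 1.0 <-- minimum
d((-7, 3), (7, -1)) = 14.5602
d((-7, 4), (7, -1)) = 14.8661

Closest pair: (-7, 3) and (-7, 4) with distance 1.0

The closest pair is (-7, 3) and (-7, 4) with Euclidean distance 1.0. For 4 points, brute-force pairwise comparison is shown above. For large n, the divide-and-conquer algorithm (sort by x, recurse on halves, check the dividing strip) achieves O(n log n).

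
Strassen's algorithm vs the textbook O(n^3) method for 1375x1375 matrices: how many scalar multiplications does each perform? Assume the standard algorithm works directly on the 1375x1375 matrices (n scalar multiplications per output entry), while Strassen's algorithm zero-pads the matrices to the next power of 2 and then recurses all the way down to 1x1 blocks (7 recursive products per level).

Matrix multiplication for 1375x1375 matrices:

Strassen's algorithm requires power-of-2 dimensions. Pad 1375x1375 to 2048x2048 (next power of 2).

Standard algorithm: 1375^3 = 2599609375 multiplications
Strassen's algorithm: 7^(log2(2048)) = 7^11 = 1977326743 multiplications
Savings: 2599609375 - 1977326743 = 622282632 multiplications

Standard: 2599609375 multiplications (1375^3). Strassen: 1977326743 multiplications (7^11, after padding to 2048x2048). Strassen reduces 8 recursive multiplications to 7 at each level.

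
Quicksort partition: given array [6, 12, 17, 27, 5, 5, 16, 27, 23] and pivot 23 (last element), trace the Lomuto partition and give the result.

Lomuto partition with pivot = 23:

Initial array: [6, 12, 17, 27, 5, 5, 16, 27, 23]

arr[0]=6 <= 23: swap with position 0, array becomes [6, 12, 17, 27, 5, 5, 16, 27, 23]
arr[1]=12 <= 23: swap with position 1, array becomes [6, 12, 17, 27, 5, 5, 16, 27, 23]
arr[2]=17 <= 23: swap with position 2, array becomes [6, 12, 17, 27, 5, 5, 16, 27, 23]
arr[3]=27 > 23: no swap
arr[4]=5 <= 23: swap with position 3, array becomes [6, 12, 17, 5, 27, 5, 16, 27, 23]
arr[5]=5 <= 23: swap with position 4, array becomes [6, 12, 17, 5, 5, 27, 16, 27, 23]
arr[6]=16 <= 23: swap with position 5, array becomes [6, 12, 17, 5, 5, 16, 27, 27, 23]
arr[7]=27 > 23: no swap

Place pivot at position 6: [6, 12, 17, 5, 5, 16, 23, 27, 27]
Pivot position: 6

After partitioning with pivot 23, the array becomes [6, 12, 17, 5, 5, 16, 23, 27, 27]. The pivot is placed at index 6. All elements to the left of the pivot are <= 23, and all elements to the right are > 23.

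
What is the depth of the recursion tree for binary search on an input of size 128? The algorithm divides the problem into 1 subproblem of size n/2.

For divide and conquer with division factor 2:

Problem sizes at each level:
Level 0: 128
Level 1: 64
Level 2: 32
Level 3: 16
Level 4: 8
Level 5: 4
Level 6: 2
Level 7: 1

The root is level 0 and the size-1 base case is level 7 (the tree spans levels 0 through 7, i.e. 8 levels counting the root), so the depth is the number of divisions: log_2(128) = 7

The recursion tree depth is log_2(128) = 7. At each level, the problem size is divided by 2, so it takes 7 divisions to reduce to a base case of size 1. The algorithm makes 1 recursive call at each level.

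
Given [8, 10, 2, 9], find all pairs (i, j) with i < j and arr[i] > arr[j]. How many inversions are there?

Finding inversions in [8, 10, 2, 9]:

(0, 2): arr[0]=8 > arr[2]=2
(1, 2): arr[1]=10 > arr[2]=2
(1, 3): arr[1]=10 > arr[3]=9

Total inversions: 3

The array has 3 inversion(s): (0,2), (1,2), (1,3). Each pair (i,j) satisfies i < j and arr[i] > arr[j].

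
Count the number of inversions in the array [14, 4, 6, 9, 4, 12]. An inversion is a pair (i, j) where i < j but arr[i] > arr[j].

Finding inversions in [14, 4, 6, 9, 4, 12]:

(0, 1): arr[0]=14 > arr[1]=4
(0, 2): arr[0]=14 > arr[2]=6
(0, 3): arr[0]=14 > arr[3]=9
(0, 4): arr[0]=14 > arr[4]=4
(0, 5): arr[0]=14 > arr[5]=12
(2, 4): arr[2]=6 > arr[4]=4
(3, 4): arr[3]=9 > arr[4]=4

Total inversions: 7

The array has 7 inversion(s): (0,1), (0,2), (0,3), (0,4), (0,5), (2,4), (3,4). Each pair (i,j) satisfies i < j and arr[i] > arr[j].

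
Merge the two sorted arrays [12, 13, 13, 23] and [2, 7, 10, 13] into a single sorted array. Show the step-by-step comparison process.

Merging process:

Compare 12 vs 2: take 2 from right. Merged: [2]
Compare 12 vs 7: take 7 from right. Merged: [2, 7]
Compare 12 vs 10: take 10 from right. Merged: [2, 7, 10]
Compare 12 vs 13: take 12 from left. Merged: [2, 7, 10, 12]
Compare 13 vs 13: take 13 from left. Merged: [2, 7, 10, 12, 13]
Compare 13 vs 13: take 13 from left. Merged: [2, 7, 10, 12, 13, 13]
Compare 23 vs 13: take 13 from right. Merged: [2, 7, 10, 12, 13, 13, 13]
Append remaining from left: [23]. Merged: [2, 7, 10, 12, 13, 13, 13, 23]

Final merged array: [2, 7, 10, 12, 13, 13, 13, 23]
Total comparisons: 7

The merged array is [2, 7, 10, 12, 13, 13, 13, 23], requiring 7 comparisons. The merge step runs in O(n) time where n is the total number of elements.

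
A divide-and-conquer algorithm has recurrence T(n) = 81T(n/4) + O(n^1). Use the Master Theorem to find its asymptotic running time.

Master Theorem for T(n) = 81T(n/4) + O(n^1):

a = 81, b = 4, c = 1
log_b(a) = log_4(81) = 3.1699

Case 1: c = 1 < log_4(81) = 3.1699
T(n) = O(n^(log_4 81))

For T(n) = 81T(n/4) + O(n^1): log_4(81) = 3.1699. This is Case 1 of the Master Theorem (c < log_b(a), work dominated by leaves), giving O(n^(log_4 81)).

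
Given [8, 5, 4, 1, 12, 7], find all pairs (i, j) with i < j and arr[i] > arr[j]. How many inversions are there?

Finding inversions in [8, 5, 4, 1, 12, 7]:

(0, 1): arr[0]=8 > arr[1]=5
(0, 2): arr[0]=8 > arr[2]=4
(0, 3): arr[0]=8 > arr[3]=1
(0, 5): arr[0]=8 > arr[5]=7
(1, 2): arr[1]=5 > arr[2]=4
(1, 3): arr[1]=5 > arr[3]=1
(2, 3): arr[2]=4 > arr[3]=1
(4, 5): arr[4]=12 > arr[5]=7

Total inversions: 8

The array has 8 inversion(s): (0,1), (0,2), (0,3), (0,5), (1,2), (1,3), (2,3), (4,5). Each pair (i,j) satisfies i < j and arr[i] > arr[j].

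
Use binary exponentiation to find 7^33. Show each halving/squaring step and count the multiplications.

Computing 7^33 by squaring (build up from 7^1; each line after the first costs one multiplication):

7^1 = 7
7^2 = (7^1)^2 = 7^2 = 49
7^4 = (7^2)^2 = 49^2 = 2401
7^8 = (7^4)^2 = 2401^2 = 5764801
7^16 = (7^8)^2 = 5764801^2 = 33232930569601
7^32 = (7^16)^2 = 33232930569601^2 = 1104427674243920646305299201
7^33 = 7 * 7^32 = 7 * 1104427674243920646305299201 = 7730993719707444524137094407

Result: 7730993719707444524137094407
Multiplications needed: 6 (6 lines after 7^1)

7^33 = 7730993719707444524137094407. Using exponentiation by squaring, this requires 6 multiplications. The key idea: if the exponent is even, square the half-power; if odd, multiply by the base once.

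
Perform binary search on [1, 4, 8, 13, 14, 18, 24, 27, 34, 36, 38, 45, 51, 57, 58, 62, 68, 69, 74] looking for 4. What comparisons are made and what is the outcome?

Binary search for 4 in [1, 4, 8, 13, 14, 18, 24, 27, 34, 36, 38, 45, 51, 57, 58, 62, 68, 69, 74]:

lo=0, hi=18, mid=9, arr[mid]=36 -> 36 > 4, search left half
lo=0, hi=8, mid=4, arr[mid]=14 -> 14 > 4, search left half
lo=0, hi=3, mid=1, arr[mid]=4 -> Found target at index 1!

Binary search finds 4 at index 1 after 3 comparisons. The search repeatedly halves the search space by comparing with the middle element.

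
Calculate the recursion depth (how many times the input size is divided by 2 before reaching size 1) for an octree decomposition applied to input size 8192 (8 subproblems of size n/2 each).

For divide and conquer with division factor 2:

Problem sizes at each level:
Level 0: 8192
Level 1: 4096
Level 2: 2048
Level 3: 1024
Level 4: 512
Level 5: 256
Level 6: 128
Level 7: 64
Level 8: 32
Level 9: 16
Level 10: 8
Level 11: 4
Level 12: 2
Level 13: 1

The root is level 0 and the size-1 base case is level 13 (the tree spans levels 0 through 13, i.e. 14 levels counting the root), so the depth is the number of divisions: log_2(8192) = 13

The recursion tree depth is log_2(8192) = 13. At each level, the problem size is divided by 2, so it takes 13 divisions to reduce to a base case of size 1. The algorithm makes 8 recursive calls at each level.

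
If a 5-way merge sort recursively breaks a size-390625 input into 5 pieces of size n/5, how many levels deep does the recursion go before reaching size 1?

For divide and conquer with division factor 5:

Problem sizes at each level:
Level 0: 390625
Level 1: 78125
Level 2: 15625
Level 3: 3125
Level 4: 625
Level 5: 125
Level 6: 25
Level 7: 5
Level 8: 1

The root is level 0 and the size-1 base case is level 8 (the tree spans levels 0 through 8, i.e. 9 levels counting the root), so the depth is the number of divisions: log_5(390625) = 8

The recursion tree depth is log_5(390625) = 8. At each level, the problem size is divided by 5, so it takes 8 divisions to reduce to a base case of size 1. The algorithm makes 5 recursive calls at each level.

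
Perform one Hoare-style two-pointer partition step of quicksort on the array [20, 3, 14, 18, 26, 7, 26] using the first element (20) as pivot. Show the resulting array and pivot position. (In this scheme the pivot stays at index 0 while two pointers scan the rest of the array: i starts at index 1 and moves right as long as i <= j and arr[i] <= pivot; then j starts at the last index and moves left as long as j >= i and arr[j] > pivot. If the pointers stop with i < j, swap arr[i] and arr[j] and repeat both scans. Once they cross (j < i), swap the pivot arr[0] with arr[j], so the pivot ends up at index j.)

Hoare-style two-pointer partition with pivot = 20:

Initial array: [20, 3, 14, 18, 26, 7, 26]

Pointers start at i = 1, j = 6.
i stops at index 4 (arr[4]=26 > 20), j stops at index 5 (arr[5]=7 <= 20): swap arr[4] and arr[5], array becomes [20, 3, 14, 18, 7, 26, 26]
i ends at 5, j ends at 4: the pointers have crossed (j < i), so scanning stops.

Swap pivot arr[0] with arr[4] to place pivot at position 4: [7, 3, 14, 18, 20, 26, 26]
Pivot position: 4

After partitioning with pivot 20, the array becomes [7, 3, 14, 18, 20, 26, 26]. The pivot is placed at index 4. All elements to the left of the pivot are <= 20, and all elements to the right are > 20.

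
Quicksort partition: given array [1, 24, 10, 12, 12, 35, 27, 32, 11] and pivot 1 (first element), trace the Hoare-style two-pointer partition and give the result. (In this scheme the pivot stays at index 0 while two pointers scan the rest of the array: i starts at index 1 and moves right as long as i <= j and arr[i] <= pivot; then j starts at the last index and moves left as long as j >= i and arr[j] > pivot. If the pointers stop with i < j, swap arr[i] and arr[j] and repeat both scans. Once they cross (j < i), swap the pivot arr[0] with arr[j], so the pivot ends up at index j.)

Hoare-style two-pointer partition with pivot = 1:

Initial array: [1, 24, 10, 12, 12, 35, 27, 32, 11]

Pointers start at i = 1, j = 8.
i ends at 1, j ends at 0: the pointers have crossed (j < i), so scanning stops.

j = 0, so swapping arr[0] with arr[j] leaves the pivot at position 0: [1, 24, 10, 12, 12, 35, 27, 32, 11]
Pivot position: 0

After partitioning with pivot 1, the array becomes [1, 24, 10, 12, 12, 35, 27, 32, 11]. The pivot is placed at index 0. All elements to the left of the pivot are <= 1, and all elements to the right are > 1.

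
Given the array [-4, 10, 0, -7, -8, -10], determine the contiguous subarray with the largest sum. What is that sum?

Using Kadane's algorithm on [-4, 10, 0, -7, -8, -10]:

Scanning through the array:
Position 1 (value 10): max_ending_here = 10, max_so_far = 10
Position 2 (value 0): max_ending_here = 10, max_so_far = 10
Position 3 (value -7): max_ending_here = 3, max_so_far = 10
Position 4 (value -8): max_ending_here = -5, max_so_far = 10
Position 5 (value -10): max_ending_here = -10, max_so_far = 10

Maximum subarray: [10]
Maximum sum: 10

The maximum subarray is [10] with sum 10. This subarray runs from index 1 to index 1.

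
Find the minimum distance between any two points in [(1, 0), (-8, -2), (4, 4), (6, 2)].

Computing all pairwise distances among 4 points:

d((1, 0), (-8, -2)) = 9.2195
d((1, 0), (4, 4)) = 5.0
d((1, 0), (6, 2)) = 5.3852
d((-8, -2), (4, 4)) = 13.4164
d((-8, -2), (6, 2)) = 14.5602
d((4, 4), (6, 2)) = 2.8284 <-- minimum

Closest pair: (4, 4) and (6, 2) with distance 2.8284

The closest pair is (4, 4) and (6, 2) with Euclidean distance 2.8284. For 4 points, brute-force pairwise comparison is shown above. For large n, the divide-and-conquer algorithm (sort by x, recurse on halves, check the dividing strip) achieves O(n log n).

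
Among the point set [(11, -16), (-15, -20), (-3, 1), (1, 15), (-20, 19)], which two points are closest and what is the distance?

Computing all pairwise distances among 5 points:

d((11, -16), (-15, -20)) = 26.3059
d((11, -16), (-3, 1)) = 22.0227
d((11, -16), (1, 15)) = 32.573
d((11, -16), (-20, 19)) = 46.7547
d((-15, -20), (-3, 1)) = 24.1868
d((-15, -20), (1, 15)) = 38.4838
d((-15, -20), (-20, 19)) = 39.3192
d((-3, 1), (1, 15)) = 14.5602 <-- minimum
d((-3, 1), (-20, 19)) = 24.7588
d((1, 15), (-20, 19)) = 21.3776

Closest pair: (-3, 1) and (1, 15) with distance 14.5602

The closest pair is (-3, 1) and (1, 15) with Euclidean distance 14.5602. For 5 points, brute-force pairwise comparison is shown above. For large n, the divide-and-conquer algorithm (sort by x, recurse on halves, check the dividing strip) achieves O(n log n).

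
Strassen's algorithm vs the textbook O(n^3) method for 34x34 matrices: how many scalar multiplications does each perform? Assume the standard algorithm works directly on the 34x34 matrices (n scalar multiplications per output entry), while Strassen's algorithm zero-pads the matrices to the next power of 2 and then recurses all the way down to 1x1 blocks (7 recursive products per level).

Matrix multiplication for 34x34 matrices:

Strassen's algorithm requires power-of-2 dimensions. Pad 34x34 to 64x64 (next power of 2).

Standard algorithm: 34^3 = 39304 multiplications
Strassen's algorithm: 7^(log2(64)) = 7^6 = 117649 multiplications
Difference: 39304 - 117649 = -78345 (Strassen uses MORE here due to padding overhead — for small or just-over-power-of-2 n, padding can outweigh the per-level savings)

Standard: 39304 multiplications (34^3). Strassen: 117649 multiplications (7^6, after padding to 64x64). Strassen reduces 8 recursive multiplications to 7 at each level.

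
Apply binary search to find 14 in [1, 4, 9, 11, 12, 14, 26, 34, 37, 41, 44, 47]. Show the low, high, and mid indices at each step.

Binary search for 14 in [1, 4, 9, 11, 12, 14, 26, 34, 37, 41, 44, 47]:

lo=0, hi=11, mid=5, arr[mid]=14 -> Found target at index 5!

Binary search finds 14 at index 5 after 1 comparisons. The search repeatedly halves the search space by comparing with the middle element.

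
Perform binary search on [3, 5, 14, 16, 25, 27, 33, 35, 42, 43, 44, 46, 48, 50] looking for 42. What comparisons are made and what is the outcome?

Binary search for 42 in [3, 5, 14, 16, 25, 27, 33, 35, 42, 43, 44, 46, 48, 50]:

lo=0, hi=13, mid=6, arr[mid]=33 -> 33 < 42, search right half
lo=7, hi=13, mid=10, arr[mid]=44 -> 44 > 42, search left half
lo=7, hi=9, mid=8, arr[mid]=42 -> Found target at index 8!

Binary search finds 42 at index 8 after 3 comparisons. The search repeatedly halves the search space by comparing with the middle element.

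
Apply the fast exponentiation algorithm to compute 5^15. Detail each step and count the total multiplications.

Computing 5^15 by squaring (build up from 5^1; each line after the first costs one multiplication):

5^1 = 5
5^2 = (5^1)^2 = 5^2 = 25
5^3 = 5 * 5^2 = 5 * 25 = 125
5^6 = (5^3)^2 = 125^2 = 15625
5^7 = 5 * 5^6 = 5 * 15625 = 78125
5^14 = (5^7)^2 = 78125^2 = 6103515625
5^15 = 5 * 5^14 = 5 * 6103515625 = 30517578125

Result: 30517578125
Multiplications needed: 6 (6 lines after 5^1)

5^15 = 30517578125. Using exponentiation by squaring, this requires 6 multiplications. The key idea: if the exponent is even, square the half-power; if odd, multiply by the base once.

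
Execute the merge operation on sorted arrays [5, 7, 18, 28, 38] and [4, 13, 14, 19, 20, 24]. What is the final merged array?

Merging process:

Compare 5 vs 4: take 4 from right. Merged: [4]
Compare 5 vs 13: take 5 from left. Merged: [4, 5]
Compare 7 vs 13: take 7 from left. Merged: [4, 5, 7]
Compare 18 vs 13: take 13 from right. Merged: [4, 5, 7, 13]
Compare 18 vs 14: take 14 from right. Merged: [4, 5, 7, 13, 14]
Compare 18 vs 19: take 18 from left. Merged: [4, 5, 7, 13, 14, 18]
Compare 28 vs 19: take 19 from right. Merged: [4, 5, 7, 13, 14, 18, 19]
Compare 28 vs 20: take 20 from right. Merged: [4, 5, 7, 13, 14, 18, 19, 20]
Compare 28 vs 24: take 24 from right. Merged: [4, 5, 7, 13, 14, 18, 19, 20, 24]
Append remaining from left: [28, 38]. Merged: [4, 5, 7, 13, 14, 18, 19, 20, 24, 28, 38]

Final merged array: [4, 5, 7, 13, 14, 18, 19, 20, 24, 28, 38]
Total comparisons: 9

The merged array is [4, 5, 7, 13, 14, 18, 19, 20, 24, 28, 38], requiring 9 comparisons. The merge step runs in O(n) time where n is the total number of elements.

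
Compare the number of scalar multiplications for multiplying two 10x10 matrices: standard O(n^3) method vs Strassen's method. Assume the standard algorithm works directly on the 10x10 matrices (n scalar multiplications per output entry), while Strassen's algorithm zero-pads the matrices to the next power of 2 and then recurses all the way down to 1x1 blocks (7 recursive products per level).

Matrix multiplication for 10x10 matrices:

Strassen's algorithm requires power-of-2 dimensions. Pad 10x10 to 16x16 (next power of 2).

Standard algorithm: 10^3 = 1000 multiplications
Strassen's algorithm: 7^(log2(16)) = 7^4 = 2401 multiplications
Difference: 1000 - 2401 = -1401 (Strassen uses MORE here due to padding overhead — for small or just-over-power-of-2 n, padding can outweigh the per-level savings)

Standard: 1000 multiplications (10^3). Strassen: 2401 multiplications (7^4, after padding to 16x16). Strassen reduces 8 recursive multiplications to 7 at each level.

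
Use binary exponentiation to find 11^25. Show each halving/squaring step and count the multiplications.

Computing 11^25 by squaring (build up from 11^1; each line after the first costs one multiplication):

11^1 = 11
11^2 = (11^1)^2 = 11^2 = 121
11^3 = 11 * 11^2 = 11 * 121 = 1331
11^6 = (11^3)^2 = 1331^2 = 1771561
11^12 = (11^6)^2 = 1771561^2 = 3138428376721
11^24 = (11^12)^2 = 3138428376721^2 = 9849732675807611094711841
11^25 = 11 * 11^24 = 11 * 9849732675807611094711841 = 108347059433883722041830251

Result: 108347059433883722041830251
Multiplications needed: 6 (6 lines after 11^1)

11^25 = 108347059433883722041830251. Using exponentiation by squaring, this requires 6 multiplications. The key idea: if the exponent is even, square the half-power; if odd, multiply by the base once.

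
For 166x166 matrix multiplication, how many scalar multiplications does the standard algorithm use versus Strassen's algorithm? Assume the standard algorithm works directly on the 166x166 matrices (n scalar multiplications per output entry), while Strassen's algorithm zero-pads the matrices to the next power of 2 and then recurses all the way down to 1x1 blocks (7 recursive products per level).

Matrix multiplication for 166x166 matrices:

Strassen's algorithm requires power-of-2 dimensions. Pad 166x166 to 256x256 (next power of 2).

Standard algorithm: 166^3 = 4574296 multiplications
Strassen's algorithm: 7^(log2(256)) = 7^8 = 5764801 multiplications
Difference: 4574296 - 5764801 = -1190505 (Strassen uses MORE here due to padding overhead — for small or just-over-power-of-2 n, padding can outweigh the per-level savings)

Standard: 4574296 multiplications (166^3). Strassen: 5764801 multiplications (7^8, after padding to 256x256). Strassen reduces 8 recursive multiplications to 7 at each level.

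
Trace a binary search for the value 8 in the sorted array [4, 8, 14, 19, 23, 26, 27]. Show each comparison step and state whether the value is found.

Binary search for 8 in [4, 8, 14, 19, 23, 26, 27]:

lo=0, hi=6, mid=3, arr[mid]=19 -> 19 > 8, search left half
lo=0, hi=2, mid=1, arr[mid]=8 -> Found target at index 1!

Binary search finds 8 at index 1 after 2 comparisons. The search repeatedly halves the search space by comparing with the middle element.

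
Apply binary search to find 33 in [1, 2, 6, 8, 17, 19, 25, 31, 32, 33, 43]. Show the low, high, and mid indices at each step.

Binary search for 33 in [1, 2, 6, 8, 17, 19, 25, 31, 32, 33, 43]:

lo=0, hi=10, mid=5, arr[mid]=19 -> 19 < 33, search right half
lo=6, hi=10, mid=8, arr[mid]=32 -> 32 < 33, search right half
lo=9, hi=10, mid=9, arr[mid]=33 -> Found target at index 9!

Binary search finds 33 at index 9 after 3 comparisons. The search repeatedly halves the search space by comparing with the middle element.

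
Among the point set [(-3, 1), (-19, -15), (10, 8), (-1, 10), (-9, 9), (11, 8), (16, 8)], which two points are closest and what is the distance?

Computing all pairwise distances among 7 points:

d((-3, 1), (-19, -15)) = 22.6274
d((-3, 1), (10, 8)) = 14.7648
d((-3, 1), (-1, 10)) = 9.2195
d((-3, 1), (-9, 9)) = 10.0
d((-3, 1), (11, 8)) = 15.6525
d((-3, 1), (16, 8)) = 20.2485
d((-19, -15), (10, 8)) = 37.0135
d((-19, -15), (-1, 10)) = 30.8058
d((-19, -15), (-9, 9)) = 26.0
d((-19, -15), (11, 8)) = 37.8021
d((-19, -15), (16, 8)) = 41.8808
d((10, 8), (-1, 10)) = 11.1803
d((10, 8), (-9, 9)) = 19.0263
d((10, 8), (11, 8)) = 1.0 <-- minimum
d((10, 8), (16, 8)) = 6.0
d((-1, 10), (-9, 9)) = 8.0623
d((-1, 10), (11, 8)) = 12.1655
d((-1, 10), (16, 8)) = 17.1172
d((-9, 9), (11, 8)) = 20.025
d((-9, 9), (16, 8)) = 25.02
d((11, 8), (16, 8)) = 5.0

Closest pair: (10, 8) and (11, 8) with distance 1.0

The closest pair is (10, 8) and (11, 8) with Euclidean distance 1.0. For 7 points, brute-force pairwise comparison is shown above. For large n, the divide-and-conquer algorithm (sort by x, recurse on halves, check the dividing strip) achieves O(n log n).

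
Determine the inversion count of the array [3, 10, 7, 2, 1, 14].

Finding inversions in [3, 10, 7, 2, 1, 14]:

(0, 3): arr[0]=3 > arr[3]=2
(0, 4): arr[0]=3 > arr[4]=1
(1, 2): arr[1]=10 > arr[2]=7
(1, 3): arr[1]=10 > arr[3]=2
(1, 4): arr[1]=10 > arr[4]=1
(2, 3): arr[2]=7 > arr[3]=2
(2, 4): arr[2]=7 > arr[4]=1
(3, 4): arr[3]=2 > arr[4]=1

Total inversions: 8

The array has 8 inversion(s): (0,3), (0,4), (1,2), (1,3), (1,4), (2,3), (2,4), (3,4). Each pair (i,j) satisfies i < j and arr[i] > arr[j].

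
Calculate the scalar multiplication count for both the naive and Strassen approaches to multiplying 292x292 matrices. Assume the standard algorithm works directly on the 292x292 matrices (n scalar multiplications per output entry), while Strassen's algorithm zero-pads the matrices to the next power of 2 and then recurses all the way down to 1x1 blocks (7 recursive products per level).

Matrix multiplication for 292x292 matrices:

Strassen's algorithm requires power-of-2 dimensions. Pad 292x292 to 512x512 (next power of 2).

Standard algorithm: 292^3 = 24897088 multiplications
Strassen's algorithm: 7^(log2(512)) = 7^9 = 40353607 multiplications
Difference: 24897088 - 40353607 = -15456519 (Strassen uses MORE here due to padding overhead — for small or just-over-power-of-2 n, padding can outweigh the per-level savings)

Standard: 24897088 multiplications (292^3). Strassen: 40353607 multiplications (7^9, after padding to 512x512). Strassen reduces 8 recursive multiplications to 7 at each level.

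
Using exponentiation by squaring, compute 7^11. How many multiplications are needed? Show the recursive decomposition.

Computing 7^11 by squaring (build up from 7^1; each line after the first costs one multiplication):

7^1 = 7
7^2 = (7^1)^2 = 7^2 = 49
7^4 = (7^2)^2 = 49^2 = 2401
7^5 = 7 * 7^4 = 7 * 2401 = 16807
7^10 = (7^5)^2 = 16807^2 = 282475249
7^11 = 7 * 7^10 = 7 * 282475249 = 1977326743

Result: 1977326743
Multiplications needed: 5 (5 lines after 7^1)

7^11 = 1977326743. Using exponentiation by squaring, this requires 5 multiplications. The key idea: if the exponent is even, square the half-power; if odd, multiply by the base once.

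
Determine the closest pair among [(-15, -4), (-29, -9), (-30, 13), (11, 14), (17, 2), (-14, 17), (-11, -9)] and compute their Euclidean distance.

Computing all pairwise distances among 7 points:

d((-15, -4), (-29, -9)) = 14.8661
d((-15, -4), (-30, 13)) = 22.6716
d((-15, -4), (11, 14)) = 31.6228
d((-15, -4), (17, 2)) = 32.5576
d((-15, -4), (-14, 17)) = 21.0238
d((-15, -4), (-11, -9)) = 6.4031 <-- minimum
d((-29, -9), (-30, 13)) = 22.0227
d((-29, -9), (11, 14)) = 46.1411
d((-29, -9), (17, 2)) = 47.2969
d((-29, -9), (-14, 17)) = 30.0167
d((-29, -9), (-11, -9)) = 18.0
d((-30, 13), (11, 14)) = 41.0122
d((-30, 13), (17, 2)) = 48.2701
d((-30, 13), (-14, 17)) = 16.4924
d((-30, 13), (-11, -9)) = 29.0689
d((11, 14), (17, 2)) = 13.4164
d((11, 14), (-14, 17)) = 25.1794
d((11, 14), (-11, -9)) = 31.8277
d((17, 2), (-14, 17)) = 34.4384
d((17, 2), (-11, -9)) = 30.0832
d((-14, 17), (-11, -9)) = 26.1725

Closest pair: (-15, -4) and (-11, -9) with distance 6.4031

The closest pair is (-15, -4) and (-11, -9) with Euclidean distance 6.4031. For 7 points, brute-force pairwise comparison is shown above. For large n, the divide-and-conquer algorithm (sort by x, recurse on halves, check the dividing strip) achieves O(n log n).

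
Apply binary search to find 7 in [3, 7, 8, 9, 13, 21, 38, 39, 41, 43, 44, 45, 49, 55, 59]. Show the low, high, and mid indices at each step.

Binary search for 7 in [3, 7, 8, 9, 13, 21, 38, 39, 41, 43, 44, 45, 49, 55, 59]:

lo=0, hi=14, mid=7, arr[mid]=39 -> 39 > 7, search left half
lo=0, hi=6, mid=3, arr[mid]=9 -> 9 > 7, search left half
lo=0, hi=2, mid=1, arr[mid]=7 -> Found target at index 1!

Binary search finds 7 at index 1 after 3 comparisons. The search repeatedly halves the search space by comparing with the middle element.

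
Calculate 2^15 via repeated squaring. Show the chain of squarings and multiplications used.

Computing 2^15 by squaring (build up from 2^1; each line after the first costs one multiplication):

2^1 = 2
2^2 = (2^1)^2 = 2^2 = 4
2^3 = 2 * 2^2 = 2 * 4 = 8
2^6 = (2^3)^2 = 8^2 = 64
2^7 = 2 * 2^6 = 2 * 64 = 128
2^14 = (2^7)^2 = 128^2 = 16384
2^15 = 2 * 2^14 = 2 * 16384 = 32768

Result: 32768
Multiplications needed: 6 (6 lines after 2^1)

2^15 = 32768. Using exponentiation by squaring, this requires 6 multiplications. The key idea: if the exponent is even, square the half-power; if odd, multiply by the base once.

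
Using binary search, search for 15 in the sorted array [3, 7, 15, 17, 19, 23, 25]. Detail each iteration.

Binary search for 15 in [3, 7, 15, 17, 19, 23, 25]:

lo=0, hi=6, mid=3, arr[mid]=17 -> 17 > 15, search left half
lo=0, hi=2, mid=1, arr[mid]=7 -> 7 < 15, search right half
lo=2, hi=2, mid=2, arr[mid]=15 -> Found target at index 2!

Binary search finds 15 at index 2 after 3 comparisons. The search repeatedly halves the search space by comparing with the middle element.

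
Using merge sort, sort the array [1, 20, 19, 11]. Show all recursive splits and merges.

Merge sort trace:

Split: [1, 20, 19, 11] -> [1, 20] and [19, 11]
  Split: [1, 20] -> [1] and [20]
  Merge: [1] + [20] -> [1, 20]
  Split: [19, 11] -> [19] and [11]
  Merge: [19] + [11] -> [11, 19]
Merge: [1, 20] + [11, 19] -> [1, 11, 19, 20]

Final sorted array: [1, 11, 19, 20]

The merge sort proceeds by recursively splitting the array and merging sorted halves.
After all merges, the sorted array is [1, 11, 19, 20].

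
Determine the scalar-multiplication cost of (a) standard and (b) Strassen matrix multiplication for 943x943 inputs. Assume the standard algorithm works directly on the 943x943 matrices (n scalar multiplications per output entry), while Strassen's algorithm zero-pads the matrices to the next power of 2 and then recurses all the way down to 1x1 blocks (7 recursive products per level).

Matrix multiplication for 943x943 matrices:

Strassen's algorithm requires power-of-2 dimensions. Pad 943x943 to 1024x1024 (next power of 2).

Standard algorithm: 943^3 = 838561807 multiplications
Strassen's algorithm: 7^(log2(1024)) = 7^10 = 282475249 multiplications
Savings: 838561807 - 282475249 = 556086558 multiplications

Standard: 838561807 multiplications (943^3). Strassen: 282475249 multiplications (7^10, after padding to 1024x1024). Strassen reduces 8 recursive multiplications to 7 at each level.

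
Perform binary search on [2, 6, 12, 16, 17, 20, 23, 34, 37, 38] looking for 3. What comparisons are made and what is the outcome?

Binary search for 3 in [2, 6, 12, 16, 17, 20, 23, 34, 37, 38]:

lo=0, hi=9, mid=4, arr[mid]=17 -> 17 > 3, search left half
lo=0, hi=3, mid=1, arr[mid]=6 -> 6 > 3, search left half
lo=0, hi=0, mid=0, arr[mid]=2 -> 2 < 3, search right half
lo=1 > hi=0, target 3 not found

Binary search determines that 3 is not in the array after 3 comparisons. The search space was exhausted without finding the target.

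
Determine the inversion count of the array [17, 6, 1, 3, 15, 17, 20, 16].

Finding inversions in [17, 6, 1, 3, 15, 17, 20, 16]:

(0, 1): arr[0]=17 > arr[1]=6
(0, 2): arr[0]=17 > arr[2]=1
(0, 3): arr[0]=17 > arr[3]=3
(0, 4): arr[0]=17 > arr[4]=15
(0, 7): arr[0]=17 > arr[7]=16
(1, 2): arr[1]=6 > arr[2]=1
(1, 3): arr[1]=6 > arr[3]=3
(5, 7): arr[5]=17 > arr[7]=16
(6, 7): arr[6]=20 > arr[7]=16

Total inversions: 9

The array has 9 inversion(s): (0,1), (0,2), (0,3), (0,4), (0,7), (1,2), (1,3), (5,7), (6,7). Each pair (i,j) satisfies i < j and arr[i] > arr[j].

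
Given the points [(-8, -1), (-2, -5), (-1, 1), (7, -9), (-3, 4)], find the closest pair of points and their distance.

Computing all pairwise distances among 5 points:

d((-8, -1), (-2, -5)) = 7.2111
d((-8, -1), (-1, 1)) = 7.2801
d((-8, -1), (7, -9)) = 17.0
d((-8, -1), (-3, 4)) = 7.0711
d((-2, -5), (-1, 1)) = 6.0828
d((-2, -5), (7, -9)) = 9.8489
d((-2, -5), (-3, 4)) = 9.0554
d((-1, 1), (7, -9)) = 12.8062
d((-1, 1), (-3, 4)) = 3.6056 <-- minimum
d((7, -9), (-3, 4)) = 16.4012

Closest pair: (-1, 1) and (-3, 4) with distance 3.6056

The closest pair is (-1, 1) and (-3, 4) with Euclidean distance 3.6056. For 5 points, brute-force pairwise comparison is shown above. For large n, the divide-and-conquer algorithm (sort by x, recurse on halves, check the dividing strip) achieves O(n log n).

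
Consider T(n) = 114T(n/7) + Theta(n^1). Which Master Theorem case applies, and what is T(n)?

Master Theorem for T(n) = 114T(n/7) + O(n^1):

a = 114, b = 7, c = 1
log_b(a) = log_7(114) = 2.4339

Case 1: c = 1 < log_7(114) = 2.4339
T(n) = O(n^(log_7 114))

For T(n) = 114T(n/7) + O(n^1): log_7(114) = 2.4339. This is Case 1 of the Master Theorem (c < log_b(a), work dominated by leaves), giving O(n^(log_7 114)).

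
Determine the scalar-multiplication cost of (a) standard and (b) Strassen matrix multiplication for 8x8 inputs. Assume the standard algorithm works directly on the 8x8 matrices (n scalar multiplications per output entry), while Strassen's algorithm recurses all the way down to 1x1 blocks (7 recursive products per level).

Matrix multiplication for 8x8 matrices:

Standard algorithm: 8^3 = 512 multiplications
Strassen's algorithm: 7^(log2(8)) = 7^3 = 343 multiplications
Savings: 512 - 343 = 169 multiplications

Standard: 512 multiplications (8^3). Strassen: 343 multiplications (7^3). Strassen reduces 8 recursive multiplications to 7 at each level.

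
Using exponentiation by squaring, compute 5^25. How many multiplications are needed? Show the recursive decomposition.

Computing 5^25 by squaring (build up from 5^1; each line after the first costs one multiplication):

5^1 = 5
5^2 = (5^1)^2 = 5^2 = 25
5^3 = 5 * 5^2 = 5 * 25 = 125
5^6 = (5^3)^2 = 125^2 = 15625
5^12 = (5^6)^2 = 15625^2 = 244140625
5^24 = (5^12)^2 = 244140625^2 = 59604644775390625
5^25 = 5 * 5^24 = 5 * 59604644775390625 = 298023223876953125

Result: 298023223876953125
Multiplications needed: 6 (6 lines after 5^1)

5^25 = 298023223876953125. Using exponentiation by squaring, this requires 6 multiplications. The key idea: if the exponent is even, square the half-power; if odd, multiply by the base once.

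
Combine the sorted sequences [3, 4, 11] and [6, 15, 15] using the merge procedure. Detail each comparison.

Merging process:

Compare 3 vs 6: take 3 from left. Merged: [3]
Compare 4 vs 6: take 4 from left. Merged: [3, 4]
Compare 11 vs 6: take 6 from right. Merged: [3, 4, 6]
Compare 11 vs 15: take 11 from left. Merged: [3, 4, 6, 11]
Append remaining from right: [15, 15]. Merged: [3, 4, 6, 11, 15, 15]

Final merged array: [3, 4, 6, 11, 15, 15]
Total comparisons: 4

The merged array is [3, 4, 6, 11, 15, 15], requiring 4 comparisons. The merge step runs in O(n) time where n is the total number of elements.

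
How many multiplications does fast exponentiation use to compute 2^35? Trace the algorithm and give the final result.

Computing 2^35 by squaring (build up from 2^1; each line after the first costs one multiplication):

2^1 = 2
2^2 = (2^1)^2 = 2^2 = 4
2^4 = (2^2)^2 = 4^2 = 16
2^8 = (2^4)^2 = 16^2 = 256
2^16 = (2^8)^2 = 256^2 = 65536
2^17 = 2 * 2^16 = 2 * 65536 = 131072
2^34 = (2^17)^2 = 131072^2 = 17179869184
2^35 = 2 * 2^34 = 2 * 17179869184 = 34359738368

Result: 34359738368
Multiplications needed: 7 (7 lines after 2^1)

2^35 = 34359738368. Using exponentiation by squaring, this requires 7 multiplications. The key idea: if the exponent is even, square the half-power; if odd, multiply by the base once.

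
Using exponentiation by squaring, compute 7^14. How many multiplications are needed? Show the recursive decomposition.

Computing 7^14 by squaring (build up from 7^1; each line after the first costs one multiplication):

7^1 = 7
7^2 = (7^1)^2 = 7^2 = 49
7^3 = 7 * 7^2 = 7 * 49 = 343
7^6 = (7^3)^2 = 343^2 = 117649
7^7 = 7 * 7^6 = 7 * 117649 = 823543
7^14 = (7^7)^2 = 823543^2 = 678223072849

Result: 678223072849
Multiplications needed: 5 (5 lines after 7^1)

7^14 = 678223072849. Using exponentiation by squaring, this requires 5 multiplications. The key idea: if the exponent is even, square the half-power; if odd, multiply by the base once.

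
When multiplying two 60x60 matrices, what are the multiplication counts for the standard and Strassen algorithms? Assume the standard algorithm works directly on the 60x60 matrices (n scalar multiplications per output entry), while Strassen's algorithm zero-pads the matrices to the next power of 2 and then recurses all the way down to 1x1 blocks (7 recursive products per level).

Matrix multiplication for 60x60 matrices:

Strassen's algorithm requires power-of-2 dimensions. Pad 60x60 to 64x64 (next power of 2).

Standard algorithm: 60^3 = 216000 multiplications
Strassen's algorithm: 7^(log2(64)) = 7^6 = 117649 multiplications
Savings: 216000 - 117649 = 98351 multiplications

Standard: 216000 multiplications (60^3). Strassen: 117649 multiplications (7^6, after padding to 64x64). Strassen reduces 8 recursive multiplications to 7 at each level.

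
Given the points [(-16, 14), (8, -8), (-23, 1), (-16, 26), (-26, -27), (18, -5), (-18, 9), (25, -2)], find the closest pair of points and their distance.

Computing all pairwise distances among 8 points:

d((-16, 14), (8, -8)) = 32.5576
d((-16, 14), (-23, 1)) = 14.7648
d((-16, 14), (-16, 26)) = 12.0
d((-16, 14), (-26, -27)) = 42.2019
d((-16, 14), (18, -5)) = 38.9487
d((-16, 14), (-18, 9)) = 5.3852 <-- minimum
d((-16, 14), (25, -2)) = 44.0114
d((8, -8), (-23, 1)) = 32.28
d((8, -8), (-16, 26)) = 41.6173
d((8, -8), (-26, -27)) = 38.9487
d((8, -8), (18, -5)) = 10.4403
d((8, -8), (-18, 9)) = 31.0644
d((8, -8), (25, -2)) = 18.0278
d((-23, 1), (-16, 26)) = 25.9615
d((-23, 1), (-26, -27)) = 28.1603
d((-23, 1), (18, -5)) = 41.4367
d((-23, 1), (-18, 9)) = 9.434
d((-23, 1), (25, -2)) = 48.0937
d((-16, 26), (-26, -27)) = 53.9351
d((-16, 26), (18, -5)) = 46.0109
d((-16, 26), (-18, 9)) = 17.1172
d((-16, 26), (25, -2)) = 49.6488
d((-26, -27), (18, -5)) = 49.1935
d((-26, -27), (-18, 9)) = 36.8782
d((-26, -27), (25, -2)) = 56.7979
d((18, -5), (-18, 9)) = 38.6264
d((18, -5), (25, -2)) = 7.6158
d((-18, 9), (25, -2)) = 44.3847

Closest pair: (-16, 14) and (-18, 9) with distance 5.3852

The closest pair is (-16, 14) and (-18, 9) with Euclidean distance 5.3852. For 8 points, brute-force pairwise comparison is shown above. For large n, the divide-and-conquer algorithm (sort by x, recurse on halves, check the dividing strip) achieves O(n log n).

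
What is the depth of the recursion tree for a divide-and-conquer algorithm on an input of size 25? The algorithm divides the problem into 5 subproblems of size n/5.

For divide and conquer with division factor 5:

Problem sizes at each level:
Level 0: 25
Level 1: 5
Level 2: 1

The root is level 0 and the size-1 base case is level 2 (the tree spans levels 0 through 2, i.e. 3 levels counting the root), so the depth is the number of divisions: log_5(25) = 2

The recursion tree depth is log_5(25) = 2. At each level, the problem size is divided by 5, so it takes 2 divisions to reduce to a base case of size 1. The algorithm makes 5 recursive calls at each level.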